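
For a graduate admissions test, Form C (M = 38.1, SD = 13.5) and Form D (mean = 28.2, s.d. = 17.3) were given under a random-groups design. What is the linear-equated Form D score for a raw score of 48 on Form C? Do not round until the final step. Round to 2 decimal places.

40.89

Linear equating: y = (SD_Y/SD_X)(x − M_X) + M_Y
y = (17.3/13.5)(48 − 38.1) + 28.2
y = 1.281481 × 9.9 + 28.2 = 12.6867 + 28.2 = 40.89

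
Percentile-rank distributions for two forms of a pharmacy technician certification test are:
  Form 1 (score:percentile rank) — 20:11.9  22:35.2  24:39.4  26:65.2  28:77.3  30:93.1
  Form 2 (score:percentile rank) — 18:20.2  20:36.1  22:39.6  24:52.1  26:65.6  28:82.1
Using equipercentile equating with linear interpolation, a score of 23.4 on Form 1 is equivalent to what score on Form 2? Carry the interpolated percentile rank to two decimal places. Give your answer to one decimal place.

21.2

PR of 23.4 on Form 1: 35.2 + (23.4 − 22)/(24 − 22) × (39.4 − 35.2) = 38.14
On Form 2, PR 38.14 falls between score 20 (PR 36.1) and 22 (PR 39.6).
Interpolate: 20 + (38.14 − 36.1)/(39.6 − 36.1) × (22 − 20) = 21.2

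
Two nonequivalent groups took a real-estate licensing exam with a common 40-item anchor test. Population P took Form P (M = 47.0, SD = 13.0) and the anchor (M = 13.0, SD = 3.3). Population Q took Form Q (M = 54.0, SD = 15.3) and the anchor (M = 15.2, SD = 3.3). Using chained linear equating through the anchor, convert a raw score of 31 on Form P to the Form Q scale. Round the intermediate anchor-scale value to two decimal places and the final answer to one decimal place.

25.0

Form P → anchor (Population P): v = (3.3/13.0)(31 − 47.0) + 13.0 = 8.94
anchor → Form Q (Population Q): y = (15.3/3.3)(8.94 − 15.2) + 54.0 = 25.0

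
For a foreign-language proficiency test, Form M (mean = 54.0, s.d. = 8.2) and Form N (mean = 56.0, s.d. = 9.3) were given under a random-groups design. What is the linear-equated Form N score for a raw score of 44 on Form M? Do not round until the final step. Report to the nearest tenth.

44.7

Linear equating: y = (SD_Y/SD_X)(x − M_X) + M_Y
y = (9.3/8.2)(44 − 54.0) + 56.0
y = 1.134146 × -10.0 + 56.0 = -11.3415 + 56.0 = 44.7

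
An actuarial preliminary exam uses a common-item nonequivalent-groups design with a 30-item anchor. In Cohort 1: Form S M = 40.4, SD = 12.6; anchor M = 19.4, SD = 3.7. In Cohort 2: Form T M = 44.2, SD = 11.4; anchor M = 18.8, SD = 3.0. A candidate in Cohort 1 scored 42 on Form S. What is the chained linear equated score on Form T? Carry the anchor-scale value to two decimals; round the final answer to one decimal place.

48.3

Form S → anchor (Cohort 1): v = (3.7/12.6)(42 − 40.4) + 19.4 = 19.87
anchor → Form T (Cohort 2): y = (11.4/3.0)(19.87 − 18.8) + 44.2 = 48.3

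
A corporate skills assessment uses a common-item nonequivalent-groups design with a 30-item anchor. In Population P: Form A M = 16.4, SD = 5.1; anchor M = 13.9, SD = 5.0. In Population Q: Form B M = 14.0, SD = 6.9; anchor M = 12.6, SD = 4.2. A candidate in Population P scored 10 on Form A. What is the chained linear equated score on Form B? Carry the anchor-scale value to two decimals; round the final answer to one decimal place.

Form A → anchor (Population P): v = (5.0/5.1)(10 − 16.4) + 13.9 = 7.63
anchor → Form B (Population Q): y = (6.9/4.2)(7.63 − 12.6) + 14.0 = 5.8

5.8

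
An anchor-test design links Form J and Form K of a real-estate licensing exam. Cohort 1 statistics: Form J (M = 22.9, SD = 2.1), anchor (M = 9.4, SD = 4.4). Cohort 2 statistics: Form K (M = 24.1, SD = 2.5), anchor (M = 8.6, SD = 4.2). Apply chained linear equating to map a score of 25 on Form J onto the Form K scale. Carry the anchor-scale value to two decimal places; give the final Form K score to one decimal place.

Form J → anchor (Cohort 1): v = (4.4/2.1)(25 − 22.9) + 9.4 = 13.80
anchor → Form K (Cohort 2): y = (2.5/4.2)(13.80 − 8.6) + 24.1 = 27.2

27.2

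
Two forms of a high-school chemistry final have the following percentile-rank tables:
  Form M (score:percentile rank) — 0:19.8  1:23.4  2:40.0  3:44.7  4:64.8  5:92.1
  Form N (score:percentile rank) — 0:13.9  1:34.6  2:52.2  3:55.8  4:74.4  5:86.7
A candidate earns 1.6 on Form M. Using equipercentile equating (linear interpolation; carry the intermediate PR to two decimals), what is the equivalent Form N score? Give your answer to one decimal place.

0.9

PR of 1.6 on Form M: 23.4 + (1.6 − 1)/(2 − 1) × (40.0 − 23.4) = 33.36
On Form N, PR 33.36 falls between score 0 (PR 13.9) and 1 (PR 34.6).
Interpolate: 0 + (33.36 − 13.9)/(34.6 − 13.9) × (1 − 0) = 0.9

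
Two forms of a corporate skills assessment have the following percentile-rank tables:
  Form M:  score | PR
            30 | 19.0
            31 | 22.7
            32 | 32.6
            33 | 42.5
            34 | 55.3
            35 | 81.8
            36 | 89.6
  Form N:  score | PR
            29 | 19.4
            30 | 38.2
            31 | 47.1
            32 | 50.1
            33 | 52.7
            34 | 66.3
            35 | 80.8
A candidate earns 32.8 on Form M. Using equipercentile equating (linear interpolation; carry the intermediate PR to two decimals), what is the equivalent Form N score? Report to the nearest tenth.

30.3

PR of 32.8 on Form M: 32.6 + (32.8 − 32)/(33 − 32) × (42.5 − 32.6) = 40.52
On Form N, PR 40.52 falls between score 30 (PR 38.2) and 31 (PR 47.1).
Interpolate: 30 + (40.52 − 38.2)/(47.1 − 38.2) × (31 − 30) = 30.3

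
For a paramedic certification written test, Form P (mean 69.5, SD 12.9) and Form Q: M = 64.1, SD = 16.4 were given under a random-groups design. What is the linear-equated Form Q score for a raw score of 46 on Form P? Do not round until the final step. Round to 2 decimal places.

34.22

Linear equating: y = (SD_Y/SD_X)(x − M_X) + M_Y
y = (16.4/12.9)(46 − 69.5) + 64.1
y = 1.271318 × -23.5 + 64.1 = -29.8760 + 64.1 = 34.22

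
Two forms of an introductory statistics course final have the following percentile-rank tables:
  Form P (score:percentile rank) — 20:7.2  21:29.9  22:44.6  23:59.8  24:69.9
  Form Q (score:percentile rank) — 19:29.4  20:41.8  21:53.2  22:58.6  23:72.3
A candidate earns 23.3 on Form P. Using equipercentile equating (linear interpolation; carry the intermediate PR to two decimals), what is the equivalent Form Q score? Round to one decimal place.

22.3

PR of 23.3 on Form P: 59.8 + (23.3 − 23)/(24 − 23) × (69.9 − 59.8) = 62.83
On Form Q, PR 62.83 falls between score 22 (PR 58.6) and 23 (PR 72.3).
Interpolate: 22 + (62.83 − 58.6)/(72.3 − 58.6) × (23 − 22) = 22.3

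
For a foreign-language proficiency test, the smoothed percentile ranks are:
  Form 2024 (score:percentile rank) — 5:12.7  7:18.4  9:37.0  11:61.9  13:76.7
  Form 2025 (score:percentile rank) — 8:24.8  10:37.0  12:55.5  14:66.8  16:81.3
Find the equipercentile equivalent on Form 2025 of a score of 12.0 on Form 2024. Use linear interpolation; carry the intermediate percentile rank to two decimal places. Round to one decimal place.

14.3

PR of 12.0 on Form 2024: 61.9 + (12.0 − 11)/(13 − 11) × (76.7 − 61.9) = 69.30
On Form 2025, PR 69.30 falls between score 14 (PR 66.8) and 16 (PR 81.3).
Interpolate: 14 + (69.30 − 66.8)/(81.3 − 66.8) × (16 − 14) = 14.3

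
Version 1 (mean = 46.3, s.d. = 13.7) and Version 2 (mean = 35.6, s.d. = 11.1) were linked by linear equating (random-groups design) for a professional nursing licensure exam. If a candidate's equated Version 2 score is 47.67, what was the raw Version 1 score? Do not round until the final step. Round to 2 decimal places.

61.20

Invert y = (SD_Y/SD_X)(x − M_X) + M_Y:
x = (SD_X/SD_Y)(y − M_Y) + M_X = (13.7/11.1)(47.67 − 35.6) + 46.3
x = 1.234234 × 12.070 + 46.3 = 61.20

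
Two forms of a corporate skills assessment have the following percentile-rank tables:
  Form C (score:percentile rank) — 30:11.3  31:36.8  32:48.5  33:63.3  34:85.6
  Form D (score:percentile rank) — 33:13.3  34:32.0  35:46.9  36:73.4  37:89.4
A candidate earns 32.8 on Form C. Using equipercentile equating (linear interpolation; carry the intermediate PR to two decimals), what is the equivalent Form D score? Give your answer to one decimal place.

35.5

PR of 32.8 on Form C: 48.5 + (32.8 − 32)/(33 − 32) × (63.3 − 48.5) = 60.34
On Form D, PR 60.34 falls between score 35 (PR 46.9) and 36 (PR 73.4).
Interpolate: 35 + (60.34 − 46.9)/(73.4 − 46.9) × (36 − 35) = 35.5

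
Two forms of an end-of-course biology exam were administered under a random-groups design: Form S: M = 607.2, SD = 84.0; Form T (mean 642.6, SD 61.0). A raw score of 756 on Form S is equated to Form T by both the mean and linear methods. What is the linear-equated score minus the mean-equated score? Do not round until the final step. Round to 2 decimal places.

Mean-equated: 756 + (642.6 − 607.2) = 791.40
Linear-equated: (61.0/84.0)(756 − 607.2) + 642.6 = 750.657
Difference = 750.657 − 791.40 = -40.74

-40.74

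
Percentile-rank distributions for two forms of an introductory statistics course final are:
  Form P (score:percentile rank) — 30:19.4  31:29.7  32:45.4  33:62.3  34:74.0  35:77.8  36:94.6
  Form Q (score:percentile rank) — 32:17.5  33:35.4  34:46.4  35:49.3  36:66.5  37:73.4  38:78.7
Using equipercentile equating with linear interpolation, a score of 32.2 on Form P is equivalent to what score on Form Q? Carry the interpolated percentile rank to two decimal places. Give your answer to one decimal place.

34.8

PR of 32.2 on Form P: 45.4 + (32.2 − 32)/(33 − 32) × (62.3 − 45.4) = 48.78
On Form Q, PR 48.78 falls between score 34 (PR 46.4) and 35 (PR 49.3).
Interpolate: 34 + (48.78 − 46.4)/(49.3 − 46.4) × (35 − 34) = 34.8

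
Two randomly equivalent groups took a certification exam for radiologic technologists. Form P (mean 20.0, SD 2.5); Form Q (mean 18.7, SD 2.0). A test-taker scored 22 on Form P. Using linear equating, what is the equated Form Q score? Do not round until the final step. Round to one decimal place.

20.3

Linear equating: y = (SD_Y/SD_X)(x − M_X) + M_Y
y = (2.0/2.5)(22 − 20.0) + 18.7
y = 0.800000 × 2.0 + 18.7 = 1.6000 + 18.7 = 20.3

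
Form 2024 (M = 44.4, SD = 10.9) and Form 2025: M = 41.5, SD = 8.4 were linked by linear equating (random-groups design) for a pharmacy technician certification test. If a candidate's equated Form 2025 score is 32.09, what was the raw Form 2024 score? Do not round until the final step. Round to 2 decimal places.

32.19

Invert y = (SD_Y/SD_X)(x − M_X) + M_Y:
x = (SD_X/SD_Y)(y − M_Y) + M_X = (10.9/8.4)(32.09 − 41.5) + 44.4
x = 1.297619 × -9.410 + 44.4 = 32.19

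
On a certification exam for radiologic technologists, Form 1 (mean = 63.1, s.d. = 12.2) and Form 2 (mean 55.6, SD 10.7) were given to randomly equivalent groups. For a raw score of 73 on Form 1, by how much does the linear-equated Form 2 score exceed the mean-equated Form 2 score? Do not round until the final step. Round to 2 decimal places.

Mean-equated: 73 + (55.6 − 63.1) = 65.50
Linear-equated: (10.7/12.2)(73 − 63.1) + 55.6 = 64.283
Difference = 64.283 − 65.50 = -1.22

-1.22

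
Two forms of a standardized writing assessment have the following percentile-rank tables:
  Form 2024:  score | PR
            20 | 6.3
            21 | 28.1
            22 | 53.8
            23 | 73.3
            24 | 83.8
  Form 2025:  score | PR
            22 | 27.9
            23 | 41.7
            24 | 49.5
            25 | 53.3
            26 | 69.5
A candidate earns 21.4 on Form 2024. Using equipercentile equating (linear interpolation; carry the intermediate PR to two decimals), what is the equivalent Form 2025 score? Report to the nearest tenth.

PR of 21.4 on Form 2024: 28.1 + (21.4 − 21)/(22 − 21) × (53.8 − 28.1) = 38.38
On Form 2025, PR 38.38 falls between score 22 (PR 27.9) and 23 (PR 41.7).
Interpolate: 22 + (38.38 − 27.9)/(41.7 − 27.9) × (23 − 22) = 22.8

22.8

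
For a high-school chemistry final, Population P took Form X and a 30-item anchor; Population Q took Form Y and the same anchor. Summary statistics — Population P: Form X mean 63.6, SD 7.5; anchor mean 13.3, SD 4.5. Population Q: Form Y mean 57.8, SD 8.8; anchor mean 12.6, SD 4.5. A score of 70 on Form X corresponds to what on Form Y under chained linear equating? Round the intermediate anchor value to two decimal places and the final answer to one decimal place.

Form X → anchor (Population P): v = (4.5/7.5)(70 − 63.6) + 13.3 = 17.14
anchor → Form Y (Population Q): y = (8.8/4.5)(17.14 − 12.6) + 57.8 = 66.7

66.7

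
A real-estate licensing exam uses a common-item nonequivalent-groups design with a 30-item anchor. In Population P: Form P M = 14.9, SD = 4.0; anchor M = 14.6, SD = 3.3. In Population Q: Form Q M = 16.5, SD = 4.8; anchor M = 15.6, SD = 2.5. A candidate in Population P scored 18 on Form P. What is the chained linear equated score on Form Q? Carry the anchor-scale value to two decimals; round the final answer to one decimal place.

19.5

Form P → anchor (Population P): v = (3.3/4.0)(18 − 14.9) + 14.6 = 17.16
anchor → Form Q (Population Q): y = (4.8/2.5)(17.16 − 15.6) + 16.5 = 19.5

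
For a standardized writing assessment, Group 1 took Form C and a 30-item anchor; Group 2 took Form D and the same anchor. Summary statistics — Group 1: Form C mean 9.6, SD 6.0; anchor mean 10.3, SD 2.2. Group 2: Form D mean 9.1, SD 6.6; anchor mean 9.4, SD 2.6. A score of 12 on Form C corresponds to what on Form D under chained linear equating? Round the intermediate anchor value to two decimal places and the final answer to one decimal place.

Form C → anchor (Group 1): v = (2.2/6.0)(12 − 9.6) + 10.3 = 11.18
anchor → Form D (Group 2): y = (6.6/2.6)(11.18 − 9.4) + 9.1 = 13.6

13.6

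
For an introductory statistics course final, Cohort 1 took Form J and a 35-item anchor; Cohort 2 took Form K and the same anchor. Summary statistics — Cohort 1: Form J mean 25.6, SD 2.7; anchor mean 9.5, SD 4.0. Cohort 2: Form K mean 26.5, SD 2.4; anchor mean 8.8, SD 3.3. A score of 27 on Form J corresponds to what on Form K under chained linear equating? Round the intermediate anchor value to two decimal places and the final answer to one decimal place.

Form J → anchor (Cohort 1): v = (4.0/2.7)(27 − 25.6) + 9.5 = 11.57
anchor → Form K (Cohort 2): y = (2.4/3.3)(11.57 − 8.8) + 26.5 = 28.5

28.5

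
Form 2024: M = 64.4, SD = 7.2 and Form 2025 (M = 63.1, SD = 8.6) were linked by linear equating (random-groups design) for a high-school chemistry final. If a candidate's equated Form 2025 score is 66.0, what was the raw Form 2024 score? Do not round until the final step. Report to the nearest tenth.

66.8

Invert y = (SD_Y/SD_X)(x − M_X) + M_Y:
x = (SD_X/SD_Y)(y − M_Y) + M_X = (7.2/8.6)(66.0 − 63.1) + 64.4
x = 0.837209 × 2.900 + 64.4 = 66.8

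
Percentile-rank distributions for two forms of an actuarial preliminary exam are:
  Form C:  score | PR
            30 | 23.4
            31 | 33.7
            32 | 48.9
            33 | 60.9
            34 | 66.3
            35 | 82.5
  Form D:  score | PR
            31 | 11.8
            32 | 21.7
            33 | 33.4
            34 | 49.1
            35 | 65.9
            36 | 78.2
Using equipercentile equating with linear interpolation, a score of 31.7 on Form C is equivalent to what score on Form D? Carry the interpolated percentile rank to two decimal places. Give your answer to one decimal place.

33.7

PR of 31.7 on Form C: 33.7 + (31.7 − 31)/(32 − 31) × (48.9 − 33.7) = 44.34
On Form D, PR 44.34 falls between score 33 (PR 33.4) and 34 (PR 49.1).
Interpolate: 33 + (44.34 − 33.4)/(49.1 − 33.4) × (34 − 33) = 33.7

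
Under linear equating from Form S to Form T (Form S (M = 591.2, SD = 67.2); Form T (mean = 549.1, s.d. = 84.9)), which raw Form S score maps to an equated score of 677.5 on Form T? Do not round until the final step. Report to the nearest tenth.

692.8

Invert y = (SD_Y/SD_X)(x − M_X) + M_Y:
x = (SD_X/SD_Y)(y − M_Y) + M_X = (67.2/84.9)(677.5 − 549.1) + 591.2
x = 0.791519 × 128.400 + 591.2 = 692.8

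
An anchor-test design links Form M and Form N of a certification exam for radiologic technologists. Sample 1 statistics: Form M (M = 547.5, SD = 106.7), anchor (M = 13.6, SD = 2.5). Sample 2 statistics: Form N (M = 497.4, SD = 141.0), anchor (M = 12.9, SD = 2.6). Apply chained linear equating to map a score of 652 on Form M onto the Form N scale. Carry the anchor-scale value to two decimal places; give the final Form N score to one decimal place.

Form M → anchor (Sample 1): v = (2.5/106.7)(652 − 547.5) + 13.6 = 16.05
anchor → Form N (Sample 2): y = (141.0/2.6)(16.05 − 12.9) + 497.4 = 668.2

668.2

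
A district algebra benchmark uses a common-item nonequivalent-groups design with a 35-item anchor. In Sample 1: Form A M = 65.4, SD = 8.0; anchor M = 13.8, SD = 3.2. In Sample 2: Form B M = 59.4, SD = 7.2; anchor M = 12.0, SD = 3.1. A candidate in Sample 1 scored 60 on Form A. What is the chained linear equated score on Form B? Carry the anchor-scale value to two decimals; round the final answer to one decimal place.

58.6

Form A → anchor (Sample 1): v = (3.2/8.0)(60 − 65.4) + 13.8 = 11.64
anchor → Form B (Sample 2): y = (7.2/3.1)(11.64 − 12.0) + 59.4 = 58.6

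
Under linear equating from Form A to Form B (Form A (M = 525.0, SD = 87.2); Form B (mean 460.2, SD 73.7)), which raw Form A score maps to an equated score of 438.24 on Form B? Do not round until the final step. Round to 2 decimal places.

Invert y = (SD_Y/SD_X)(x − M_X) + M_Y:
x = (SD_X/SD_Y)(y − M_Y) + M_X = (87.2/73.7)(438.24 − 460.2) + 525.0
x = 1.183175 × -21.960 + 525.0 = 499.02

499.02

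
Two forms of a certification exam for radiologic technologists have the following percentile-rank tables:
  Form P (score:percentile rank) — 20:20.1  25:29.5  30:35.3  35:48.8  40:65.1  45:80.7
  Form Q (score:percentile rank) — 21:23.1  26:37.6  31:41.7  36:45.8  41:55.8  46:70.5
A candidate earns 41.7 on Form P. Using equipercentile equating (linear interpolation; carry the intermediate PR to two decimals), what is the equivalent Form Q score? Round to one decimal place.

46.0

PR of 41.7 on Form P: 65.1 + (41.7 − 40)/(45 − 40) × (80.7 − 65.1) = 70.40
On Form Q, PR 70.40 falls between score 41 (PR 55.8) and 46 (PR 70.5).
Interpolate: 41 + (70.40 − 55.8)/(70.5 − 55.8) × (46 − 41) = 46.0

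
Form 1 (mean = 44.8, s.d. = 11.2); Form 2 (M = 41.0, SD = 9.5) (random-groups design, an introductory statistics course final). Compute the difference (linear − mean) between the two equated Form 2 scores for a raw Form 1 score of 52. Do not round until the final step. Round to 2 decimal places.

Mean-equated: 52 + (41.0 − 44.8) = 48.20
Linear-equated: (9.5/11.2)(52 − 44.8) + 41.0 = 47.107
Difference = 47.107 − 48.20 = -1.09

-1.09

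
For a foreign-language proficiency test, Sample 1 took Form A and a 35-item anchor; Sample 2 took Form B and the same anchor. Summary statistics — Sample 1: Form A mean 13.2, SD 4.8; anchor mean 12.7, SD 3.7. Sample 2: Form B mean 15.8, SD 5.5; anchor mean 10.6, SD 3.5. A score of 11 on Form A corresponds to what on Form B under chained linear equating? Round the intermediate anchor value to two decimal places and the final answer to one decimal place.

16.4

Form A → anchor (Sample 1): v = (3.7/4.8)(11 − 13.2) + 12.7 = 11.00
anchor → Form B (Sample 2): y = (5.5/3.5)(11.00 − 10.6) + 15.8 = 16.4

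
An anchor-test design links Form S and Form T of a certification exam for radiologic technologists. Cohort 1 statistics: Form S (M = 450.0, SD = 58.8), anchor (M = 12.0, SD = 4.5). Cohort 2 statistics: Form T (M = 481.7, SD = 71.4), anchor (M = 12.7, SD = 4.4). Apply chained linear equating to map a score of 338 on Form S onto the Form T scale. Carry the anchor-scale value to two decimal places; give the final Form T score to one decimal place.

Form S → anchor (Cohort 1): v = (4.5/58.8)(338 − 450.0) + 12.0 = 3.43
anchor → Form T (Cohort 2): y = (71.4/4.4)(3.43 − 12.7) + 481.7 = 331.3

331.3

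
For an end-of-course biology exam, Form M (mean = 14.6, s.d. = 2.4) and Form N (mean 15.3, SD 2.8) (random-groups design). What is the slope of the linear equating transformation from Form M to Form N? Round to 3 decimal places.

A = SD_Y / SD_X = 2.8 / 2.4 = 1.167

1.167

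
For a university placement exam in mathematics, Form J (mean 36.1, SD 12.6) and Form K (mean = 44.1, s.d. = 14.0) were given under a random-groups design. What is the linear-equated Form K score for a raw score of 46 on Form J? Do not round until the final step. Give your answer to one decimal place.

Linear equating: y = (SD_Y/SD_X)(x − M_X) + M_Y
y = (14.0/12.6)(46 − 36.1) + 44.1
y = 1.111111 × 9.9 + 44.1 = 11.0000 + 44.1 = 55.1

55.1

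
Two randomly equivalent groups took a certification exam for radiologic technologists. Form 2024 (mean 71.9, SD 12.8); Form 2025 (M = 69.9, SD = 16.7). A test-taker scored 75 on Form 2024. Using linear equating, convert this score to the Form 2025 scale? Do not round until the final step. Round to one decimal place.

73.9

Linear equating: y = (SD_Y/SD_X)(x − M_X) + M_Y
y = (16.7/12.8)(75 − 71.9) + 69.9
y = 1.304687 × 3.1 + 69.9 = 4.0445 + 69.9 = 73.9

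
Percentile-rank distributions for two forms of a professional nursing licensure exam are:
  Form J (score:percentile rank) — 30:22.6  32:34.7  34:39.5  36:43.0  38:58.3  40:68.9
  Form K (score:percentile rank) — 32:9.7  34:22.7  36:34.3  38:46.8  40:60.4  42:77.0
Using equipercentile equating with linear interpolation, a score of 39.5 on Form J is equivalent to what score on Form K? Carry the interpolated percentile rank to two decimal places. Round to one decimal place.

40.7

PR of 39.5 on Form J: 58.3 + (39.5 − 38)/(40 − 38) × (68.9 − 58.3) = 66.25
On Form K, PR 66.25 falls between score 40 (PR 60.4) and 42 (PR 77.0).
Interpolate: 40 + (66.25 − 60.4)/(77.0 − 60.4) × (42 − 40) = 40.7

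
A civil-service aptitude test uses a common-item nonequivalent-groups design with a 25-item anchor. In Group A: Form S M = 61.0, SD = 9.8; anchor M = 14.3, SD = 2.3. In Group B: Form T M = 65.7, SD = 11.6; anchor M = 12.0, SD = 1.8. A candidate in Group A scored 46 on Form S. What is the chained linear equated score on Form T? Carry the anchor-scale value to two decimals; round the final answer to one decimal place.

Form S → anchor (Group A): v = (2.3/9.8)(46 − 61.0) + 14.3 = 10.78
anchor → Form T (Group B): y = (11.6/1.8)(10.78 − 12.0) + 65.7 = 57.8

57.8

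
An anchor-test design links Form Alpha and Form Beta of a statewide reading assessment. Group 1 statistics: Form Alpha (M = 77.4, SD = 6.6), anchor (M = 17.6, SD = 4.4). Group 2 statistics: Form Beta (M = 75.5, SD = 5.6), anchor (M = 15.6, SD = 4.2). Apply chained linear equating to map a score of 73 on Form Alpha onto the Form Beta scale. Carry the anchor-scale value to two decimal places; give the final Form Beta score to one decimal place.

Form Alpha → anchor (Group 1): v = (4.4/6.6)(73 − 77.4) + 17.6 = 14.67
anchor → Form Beta (Group 2): y = (5.6/4.2)(14.67 − 15.6) + 75.5 = 74.3

74.3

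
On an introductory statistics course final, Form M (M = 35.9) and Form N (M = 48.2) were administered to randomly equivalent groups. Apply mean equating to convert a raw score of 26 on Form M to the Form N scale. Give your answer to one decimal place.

Mean equating: y = x + (M_Y − M_X) = 26 + (48.2 − 35.9) = 38.3

38.3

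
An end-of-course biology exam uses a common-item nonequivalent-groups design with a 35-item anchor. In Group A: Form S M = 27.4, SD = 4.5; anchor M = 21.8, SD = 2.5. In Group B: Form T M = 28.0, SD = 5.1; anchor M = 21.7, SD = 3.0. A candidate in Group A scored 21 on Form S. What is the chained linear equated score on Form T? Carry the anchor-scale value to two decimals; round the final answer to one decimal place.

22.1

Form S → anchor (Group A): v = (2.5/4.5)(21 − 27.4) + 21.8 = 18.24
anchor → Form T (Group B): y = (5.1/3.0)(18.24 − 21.7) + 28.0 = 22.1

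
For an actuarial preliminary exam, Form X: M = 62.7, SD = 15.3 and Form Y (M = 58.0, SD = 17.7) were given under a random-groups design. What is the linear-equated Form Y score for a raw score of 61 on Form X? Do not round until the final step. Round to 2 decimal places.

Linear equating: y = (SD_Y/SD_X)(x − M_X) + M_Y
y = (17.7/15.3)(61 − 62.7) + 58.0
y = 1.156863 × -1.7 + 58.0 = -1.9667 + 58.0 = 56.03

56.03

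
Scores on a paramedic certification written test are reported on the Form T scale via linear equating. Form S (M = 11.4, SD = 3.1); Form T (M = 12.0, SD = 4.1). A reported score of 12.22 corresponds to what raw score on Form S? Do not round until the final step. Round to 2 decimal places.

11.57

Invert y = (SD_Y/SD_X)(x − M_X) + M_Y:
x = (SD_X/SD_Y)(y − M_Y) + M_X = (3.1/4.1)(12.22 − 12.0) + 11.4
x = 0.756098 × 0.220 + 11.4 = 11.57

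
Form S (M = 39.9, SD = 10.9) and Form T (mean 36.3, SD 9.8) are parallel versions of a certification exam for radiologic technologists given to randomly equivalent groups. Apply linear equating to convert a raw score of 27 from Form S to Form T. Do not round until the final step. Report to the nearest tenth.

Linear equating: y = (SD_Y/SD_X)(x − M_X) + M_Y
y = (9.8/10.9)(27 − 39.9) + 36.3
y = 0.899083 × -12.9 + 36.3 = -11.5982 + 36.3 = 24.7

24.7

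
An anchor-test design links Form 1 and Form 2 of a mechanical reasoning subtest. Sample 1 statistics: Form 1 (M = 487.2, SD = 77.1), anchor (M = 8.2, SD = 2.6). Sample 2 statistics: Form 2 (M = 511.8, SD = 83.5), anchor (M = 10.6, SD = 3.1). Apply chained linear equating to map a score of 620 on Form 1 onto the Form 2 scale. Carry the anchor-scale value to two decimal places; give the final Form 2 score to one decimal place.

567.8

Form 1 → anchor (Sample 1): v = (2.6/77.1)(620 − 487.2) + 8.2 = 12.68
anchor → Form 2 (Sample 2): y = (83.5/3.1)(12.68 − 10.6) + 511.8 = 567.8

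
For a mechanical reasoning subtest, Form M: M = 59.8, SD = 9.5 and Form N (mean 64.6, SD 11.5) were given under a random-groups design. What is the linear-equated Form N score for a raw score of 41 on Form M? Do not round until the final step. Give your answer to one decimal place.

Linear equating: y = (SD_Y/SD_X)(x − M_X) + M_Y
y = (11.5/9.5)(41 − 59.8) + 64.6
y = 1.210526 × -18.8 + 64.6 = -22.7579 + 64.6 = 41.8

41.8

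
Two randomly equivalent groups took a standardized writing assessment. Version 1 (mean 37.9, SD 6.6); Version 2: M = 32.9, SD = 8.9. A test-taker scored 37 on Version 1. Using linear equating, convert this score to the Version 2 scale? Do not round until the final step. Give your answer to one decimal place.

Linear equating: y = (SD_Y/SD_X)(x − M_X) + M_Y
y = (8.9/6.6)(37 − 37.9) + 32.9
y = 1.348485 × -0.9 + 32.9 = -1.2136 + 32.9 = 31.7

31.7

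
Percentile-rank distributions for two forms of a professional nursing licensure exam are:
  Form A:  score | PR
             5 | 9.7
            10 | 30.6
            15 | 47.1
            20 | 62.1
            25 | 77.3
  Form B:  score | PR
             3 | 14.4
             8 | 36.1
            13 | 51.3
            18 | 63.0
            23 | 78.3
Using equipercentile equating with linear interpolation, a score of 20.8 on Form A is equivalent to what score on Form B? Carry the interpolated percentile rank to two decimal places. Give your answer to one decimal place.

PR of 20.8 on Form A: 62.1 + (20.8 − 20)/(25 − 20) × (77.3 − 62.1) = 64.53
On Form B, PR 64.53 falls between score 18 (PR 63.0) and 23 (PR 78.3).
Interpolate: 18 + (64.53 − 63.0)/(78.3 − 63.0) × (23 − 18) = 18.5

18.5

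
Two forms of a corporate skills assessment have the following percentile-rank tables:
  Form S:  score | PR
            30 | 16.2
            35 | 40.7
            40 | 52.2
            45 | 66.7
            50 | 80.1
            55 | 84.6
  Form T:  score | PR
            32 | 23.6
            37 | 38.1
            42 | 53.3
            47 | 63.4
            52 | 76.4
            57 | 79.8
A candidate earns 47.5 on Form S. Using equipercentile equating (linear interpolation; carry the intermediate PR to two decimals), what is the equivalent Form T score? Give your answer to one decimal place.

50.8

PR of 47.5 on Form S: 66.7 + (47.5 − 45)/(50 − 45) × (80.1 − 66.7) = 73.40
On Form T, PR 73.40 falls between score 47 (PR 63.4) and 52 (PR 76.4).
Interpolate: 47 + (73.40 − 63.4)/(76.4 − 63.4) × (52 − 47) = 50.8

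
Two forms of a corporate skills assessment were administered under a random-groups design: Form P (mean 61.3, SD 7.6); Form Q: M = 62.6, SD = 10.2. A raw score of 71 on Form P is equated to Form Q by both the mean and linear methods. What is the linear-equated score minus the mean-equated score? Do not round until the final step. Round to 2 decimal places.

3.32

Mean-equated: 71 + (62.6 − 61.3) = 72.30
Linear-equated: (10.2/7.6)(71 − 61.3) + 62.6 = 75.618
Difference = 75.618 − 72.30 = 3.32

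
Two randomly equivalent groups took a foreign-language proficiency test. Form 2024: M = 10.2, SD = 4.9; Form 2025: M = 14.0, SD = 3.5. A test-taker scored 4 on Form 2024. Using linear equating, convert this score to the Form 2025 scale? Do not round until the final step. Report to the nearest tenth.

9.6

Linear equating: y = (SD_Y/SD_X)(x − M_X) + M_Y
y = (3.5/4.9)(4 − 10.2) + 14.0
y = 0.714286 × -6.2 + 14.0 = -4.4286 + 14.0 = 9.6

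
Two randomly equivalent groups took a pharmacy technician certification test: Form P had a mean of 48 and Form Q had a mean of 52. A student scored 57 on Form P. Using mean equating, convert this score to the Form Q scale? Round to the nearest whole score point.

61

Mean equating: y = x + (M_Y − M_X) = 57 + (52 − 48) = 61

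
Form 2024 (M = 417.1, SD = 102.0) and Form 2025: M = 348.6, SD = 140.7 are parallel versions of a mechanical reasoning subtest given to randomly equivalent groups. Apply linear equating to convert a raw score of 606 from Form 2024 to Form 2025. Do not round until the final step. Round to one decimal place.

609.2

Linear equating: y = (SD_Y/SD_X)(x − M_X) + M_Y
y = (140.7/102.0)(606 − 417.1) + 348.6
y = 1.379412 × 188.9 + 348.6 = 260.5709 + 348.6 = 609.2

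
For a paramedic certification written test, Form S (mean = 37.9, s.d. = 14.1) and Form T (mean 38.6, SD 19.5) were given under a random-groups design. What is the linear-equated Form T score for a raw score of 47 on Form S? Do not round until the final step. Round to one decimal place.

Linear equating: y = (SD_Y/SD_X)(x − M_X) + M_Y
y = (19.5/14.1)(47 − 37.9) + 38.6
y = 1.382979 × 9.1 + 38.6 = 12.5851 + 38.6 = 51.2

51.2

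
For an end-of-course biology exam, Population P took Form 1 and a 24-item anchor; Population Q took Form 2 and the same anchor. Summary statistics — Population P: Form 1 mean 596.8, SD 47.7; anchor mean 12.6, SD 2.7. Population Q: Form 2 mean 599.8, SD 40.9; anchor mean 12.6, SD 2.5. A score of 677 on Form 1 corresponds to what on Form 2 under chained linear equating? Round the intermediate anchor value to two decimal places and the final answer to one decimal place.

674.1

Form 1 → anchor (Population P): v = (2.7/47.7)(677 − 596.8) + 12.6 = 17.14
anchor → Form 2 (Population Q): y = (40.9/2.5)(17.14 − 12.6) + 599.8 = 674.1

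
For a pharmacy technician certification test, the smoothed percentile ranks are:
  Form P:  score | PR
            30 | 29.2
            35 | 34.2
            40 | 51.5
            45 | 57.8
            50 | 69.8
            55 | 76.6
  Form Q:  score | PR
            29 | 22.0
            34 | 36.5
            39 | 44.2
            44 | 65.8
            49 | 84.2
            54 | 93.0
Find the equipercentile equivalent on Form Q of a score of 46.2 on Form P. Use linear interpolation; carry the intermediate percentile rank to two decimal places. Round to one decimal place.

PR of 46.2 on Form P: 57.8 + (46.2 − 45)/(50 − 45) × (69.8 − 57.8) = 60.68
On Form Q, PR 60.68 falls between score 39 (PR 44.2) and 44 (PR 65.8).
Interpolate: 39 + (60.68 − 44.2)/(65.8 − 44.2) × (44 − 39) = 42.8

42.8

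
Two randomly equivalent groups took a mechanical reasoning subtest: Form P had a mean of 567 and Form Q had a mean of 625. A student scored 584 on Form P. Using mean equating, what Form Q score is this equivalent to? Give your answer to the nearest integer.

642

Mean equating: y = x + (M_Y − M_X) = 584 + (625 − 567) = 642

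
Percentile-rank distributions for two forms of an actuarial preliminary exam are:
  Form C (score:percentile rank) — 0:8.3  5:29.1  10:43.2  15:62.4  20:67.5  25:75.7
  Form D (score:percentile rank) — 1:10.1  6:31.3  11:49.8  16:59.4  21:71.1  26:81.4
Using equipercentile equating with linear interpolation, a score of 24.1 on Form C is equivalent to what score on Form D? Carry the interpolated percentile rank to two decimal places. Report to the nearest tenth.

22.5

PR of 24.1 on Form C: 67.5 + (24.1 − 20)/(25 − 20) × (75.7 − 67.5) = 74.22
On Form D, PR 74.22 falls between score 21 (PR 71.1) and 26 (PR 81.4).
Interpolate: 21 + (74.22 − 71.1)/(81.4 − 71.1) × (26 − 21) = 22.5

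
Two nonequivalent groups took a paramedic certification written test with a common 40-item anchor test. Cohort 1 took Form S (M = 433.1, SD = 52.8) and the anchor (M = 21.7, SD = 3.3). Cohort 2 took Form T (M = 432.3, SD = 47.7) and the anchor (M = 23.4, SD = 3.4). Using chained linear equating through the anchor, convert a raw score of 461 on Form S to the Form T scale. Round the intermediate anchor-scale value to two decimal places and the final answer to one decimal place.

432.9

Form S → anchor (Cohort 1): v = (3.3/52.8)(461 − 433.1) + 21.7 = 23.44
anchor → Form T (Cohort 2): y = (47.7/3.4)(23.44 − 23.4) + 432.3 = 432.9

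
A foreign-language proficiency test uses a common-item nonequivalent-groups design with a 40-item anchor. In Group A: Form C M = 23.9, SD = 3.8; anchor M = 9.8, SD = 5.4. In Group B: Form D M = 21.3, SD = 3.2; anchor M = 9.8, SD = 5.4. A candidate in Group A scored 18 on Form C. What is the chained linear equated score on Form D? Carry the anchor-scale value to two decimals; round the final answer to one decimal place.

Form C → anchor (Group A): v = (5.4/3.8)(18 − 23.9) + 9.8 = 1.42
anchor → Form D (Group B): y = (3.2/5.4)(1.42 − 9.8) + 21.3 = 16.3

16.3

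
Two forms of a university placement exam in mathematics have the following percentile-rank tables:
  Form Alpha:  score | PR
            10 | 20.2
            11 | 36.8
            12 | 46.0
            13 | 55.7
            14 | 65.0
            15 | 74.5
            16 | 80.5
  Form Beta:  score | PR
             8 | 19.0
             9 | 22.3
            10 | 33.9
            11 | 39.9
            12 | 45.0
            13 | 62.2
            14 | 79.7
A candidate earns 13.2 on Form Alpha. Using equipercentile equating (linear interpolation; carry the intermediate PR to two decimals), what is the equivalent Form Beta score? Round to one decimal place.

12.7

PR of 13.2 on Form Alpha: 55.7 + (13.2 − 13)/(14 − 13) × (65.0 − 55.7) = 57.56
On Form Beta, PR 57.56 falls between score 12 (PR 45.0) and 13 (PR 62.2).
Interpolate: 12 + (57.56 − 45.0)/(62.2 − 45.0) × (13 − 12) = 12.7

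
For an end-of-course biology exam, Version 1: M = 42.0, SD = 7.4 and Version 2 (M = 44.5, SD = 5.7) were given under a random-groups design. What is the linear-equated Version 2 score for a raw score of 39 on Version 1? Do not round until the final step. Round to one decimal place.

42.2

Linear equating: y = (SD_Y/SD_X)(x − M_X) + M_Y
y = (5.7/7.4)(39 − 42.0) + 44.5
y = 0.770270 × -3.0 + 44.5 = -2.3108 + 44.5 = 42.2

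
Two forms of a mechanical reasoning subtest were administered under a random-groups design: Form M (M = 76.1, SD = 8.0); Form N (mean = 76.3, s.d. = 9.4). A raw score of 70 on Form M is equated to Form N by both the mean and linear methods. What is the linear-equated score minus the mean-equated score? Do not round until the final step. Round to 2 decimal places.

Mean-equated: 70 + (76.3 − 76.1) = 70.20
Linear-equated: (9.4/8.0)(70 − 76.1) + 76.3 = 69.133
Difference = 69.133 − 70.20 = -1.07

-1.07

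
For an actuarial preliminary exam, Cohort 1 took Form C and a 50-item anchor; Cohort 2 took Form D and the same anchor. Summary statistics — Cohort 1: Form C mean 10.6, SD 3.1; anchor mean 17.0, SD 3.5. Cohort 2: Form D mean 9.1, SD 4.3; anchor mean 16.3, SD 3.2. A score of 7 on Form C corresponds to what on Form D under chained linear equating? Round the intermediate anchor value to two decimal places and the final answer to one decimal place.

Form C → anchor (Cohort 1): v = (3.5/3.1)(7 − 10.6) + 17.0 = 12.94
anchor → Form D (Cohort 2): y = (4.3/3.2)(12.94 − 16.3) + 9.1 = 4.6

4.6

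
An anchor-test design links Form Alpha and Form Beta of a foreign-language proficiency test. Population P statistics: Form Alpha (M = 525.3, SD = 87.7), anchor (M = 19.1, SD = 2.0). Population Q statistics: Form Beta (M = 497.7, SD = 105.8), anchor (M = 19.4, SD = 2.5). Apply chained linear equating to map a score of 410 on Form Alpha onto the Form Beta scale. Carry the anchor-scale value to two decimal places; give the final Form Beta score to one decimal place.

Form Alpha → anchor (Population P): v = (2.0/87.7)(410 − 525.3) + 19.1 = 16.47
anchor → Form Beta (Population Q): y = (105.8/2.5)(16.47 − 19.4) + 497.7 = 373.7

373.7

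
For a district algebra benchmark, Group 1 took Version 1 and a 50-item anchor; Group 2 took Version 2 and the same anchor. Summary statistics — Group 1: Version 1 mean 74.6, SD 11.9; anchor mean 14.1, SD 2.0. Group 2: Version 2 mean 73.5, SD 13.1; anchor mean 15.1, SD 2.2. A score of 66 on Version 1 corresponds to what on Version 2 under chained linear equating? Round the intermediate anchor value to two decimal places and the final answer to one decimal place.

Version 1 → anchor (Group 1): v = (2.0/11.9)(66 − 74.6) + 14.1 = 12.65
anchor → Version 2 (Group 2): y = (13.1/2.2)(12.65 − 15.1) + 73.5 = 58.9

58.9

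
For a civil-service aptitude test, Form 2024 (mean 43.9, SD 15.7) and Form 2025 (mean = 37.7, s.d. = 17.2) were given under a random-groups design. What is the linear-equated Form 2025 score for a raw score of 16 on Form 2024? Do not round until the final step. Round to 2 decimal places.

Linear equating: y = (SD_Y/SD_X)(x − M_X) + M_Y
y = (17.2/15.7)(16 − 43.9) + 37.7
y = 1.095541 × -27.9 + 37.7 = -30.5656 + 37.7 = 7.13

7.13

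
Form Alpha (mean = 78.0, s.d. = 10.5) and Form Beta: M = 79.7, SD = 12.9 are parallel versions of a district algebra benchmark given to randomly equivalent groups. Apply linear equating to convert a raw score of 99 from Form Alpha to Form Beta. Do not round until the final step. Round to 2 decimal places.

105.50

Linear equating: y = (SD_Y/SD_X)(x − M_X) + M_Y
y = (12.9/10.5)(99 − 78.0) + 79.7
y = 1.228571 × 21.0 + 79.7 = 25.8000 + 79.7 = 105.50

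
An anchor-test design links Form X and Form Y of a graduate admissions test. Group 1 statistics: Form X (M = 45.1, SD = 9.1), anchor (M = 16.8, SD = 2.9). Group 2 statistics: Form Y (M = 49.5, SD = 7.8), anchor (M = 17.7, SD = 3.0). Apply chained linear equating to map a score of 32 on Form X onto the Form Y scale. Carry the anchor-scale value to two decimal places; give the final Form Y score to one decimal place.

36.3

Form X → anchor (Group 1): v = (2.9/9.1)(32 − 45.1) + 16.8 = 12.63
anchor → Form Y (Group 2): y = (7.8/3.0)(12.63 − 17.7) + 49.5 = 36.3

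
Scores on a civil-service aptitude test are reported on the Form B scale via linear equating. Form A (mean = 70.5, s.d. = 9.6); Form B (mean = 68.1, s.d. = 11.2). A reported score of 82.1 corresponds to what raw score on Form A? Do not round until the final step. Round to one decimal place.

82.5

Invert y = (SD_Y/SD_X)(x − M_X) + M_Y:
x = (SD_X/SD_Y)(y − M_Y) + M_X = (9.6/11.2)(82.1 − 68.1) + 70.5
x = 0.857143 × 14.000 + 70.5 = 82.5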